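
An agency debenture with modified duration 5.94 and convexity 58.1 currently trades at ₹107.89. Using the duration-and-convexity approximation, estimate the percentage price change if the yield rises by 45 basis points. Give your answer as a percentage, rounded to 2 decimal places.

Duration effect: -D_mod·Δy = -5.94 × (+0.0045) = -0.026730
Convexity effect: ½·C·(Δy)² = 0.5 × 58.1 × (0.0045)² = +0.0005882625
ΔP/P ≈ -0.026730 + 0.0005882625 = -0.0261417375
= -2.61417375%.

-2.61%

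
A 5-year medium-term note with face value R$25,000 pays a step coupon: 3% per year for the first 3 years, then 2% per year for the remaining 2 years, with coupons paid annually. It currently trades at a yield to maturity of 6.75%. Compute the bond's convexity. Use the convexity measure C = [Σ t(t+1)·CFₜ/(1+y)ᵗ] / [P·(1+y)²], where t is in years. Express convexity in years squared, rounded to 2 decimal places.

With y = 0.0675:
  t   CF        PV=CF/(1+0.0675)^t    t·PV        t(t+1)·PV
  1       750.00       702.5761       702.5761       1,405.1522
  2       750.00       658.1509     1,316.3018       3,948.9055
  3       750.00       616.5348     1,849.6045       7,398.4179
  4       500.00       385.0335     1,540.1338       7,700.6692
  5    25,500.00    18,395.0411    91,975.2054     551,851.2323
  Σ                 20,757.3364    97,383.8216     572,304.3771
P = 20,757.3364.
Convexity = Σ t(t+1)·PV / [P·(1+y)²] = 572,304.3771 / (20,757.3364 × 1.139556) = 24.19467.

24.19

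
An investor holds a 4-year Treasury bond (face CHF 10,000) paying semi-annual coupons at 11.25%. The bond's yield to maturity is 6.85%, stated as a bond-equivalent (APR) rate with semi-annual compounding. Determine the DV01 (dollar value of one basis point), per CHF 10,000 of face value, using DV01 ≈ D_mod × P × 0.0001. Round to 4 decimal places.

Periodic yield y = 0.03425.
  t   CF        PV=CF/(1+0.03425)^t    t·PV
  1       562.50       543.8724       543.8724
  2       562.50       525.8616     1,051.7232
  3       562.50       508.4473     1,525.3419
  4       562.50       491.6097     1,966.4386
  5       562.50       475.3296     2,376.6481
  6       562.50       459.5887     2,757.5322
  7       562.50       444.3691     3,110.5835
  8    10,562.50     8,067.9368    64,543.4941
  Σ                 11,517.0151    77,875.6340
P = 11,517.0151; D_Mac = 6.76179 half-year periods = 3.38089 yrs; D_mod = 3.26893 yrs.
DV01 ≈ 3.26893 × 11,517.0151 × 0.0001 = 3.764836.

CHF 3.7648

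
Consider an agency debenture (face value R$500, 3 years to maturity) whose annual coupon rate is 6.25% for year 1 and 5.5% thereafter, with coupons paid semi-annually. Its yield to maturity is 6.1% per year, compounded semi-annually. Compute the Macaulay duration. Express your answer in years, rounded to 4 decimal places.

2.7895 years

Periodic yield y = 0.0305. Discount each cash flow and weight by its period:
  t   CF        PV=CF/(1+0.0305)^t    t·PV
  1       15.625        15.1625        15.1625
  2       15.625        14.7138        29.4275
  3       13.750        12.5649        37.6947
  4       13.750        12.1930        48.7720
  5       13.750        11.8321        59.1606
  6      513.750       429.0065     2,574.0389
  Σ                    495.4728     2,764.2563
Price P = Σ PV = 495.4728.
Macaulay duration = Σ(t·PV) / P = 2,764.2563 / 495.4728 = 5.57903 half-year periods.
In years: 5.57903 / 2 = 2.78951 years.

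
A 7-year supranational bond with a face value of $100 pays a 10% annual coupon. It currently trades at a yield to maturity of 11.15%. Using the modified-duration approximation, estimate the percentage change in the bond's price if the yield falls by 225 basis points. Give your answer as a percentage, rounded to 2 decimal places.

Periodic yield y = 0.1115. Modified duration first:
  t   CF        PV=CF/(1+0.1115)^t    t·PV
  1        10.00         8.9969         8.9969
  2        10.00         8.0943        16.1887
  3        10.00         7.2824        21.8471
  4        10.00         6.5518        26.2073
  5        10.00         5.8946        29.4729
  6        10.00         5.3033        31.8196
  7       110.00        52.4839       367.3876
  Σ                     94.6071       501.9199
P = 94.6071; D_Mac = 5.30531 yrs; D_mod = 5.30531/(1+0.1115) = 4.77311 yrs.
ΔP/P ≈ -D_mod · Δy = -4.77311 × (-0.0225) = +0.107395 = +10.7395%.

+10.74%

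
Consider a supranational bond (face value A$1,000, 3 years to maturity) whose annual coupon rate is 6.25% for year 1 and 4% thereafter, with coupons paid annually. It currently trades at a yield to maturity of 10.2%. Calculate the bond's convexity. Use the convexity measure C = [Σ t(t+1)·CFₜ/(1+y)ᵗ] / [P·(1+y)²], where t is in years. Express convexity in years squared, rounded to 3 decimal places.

With y = 0.102:
  t   CF        PV=CF/(1+0.102)^t    t·PV        t(t+1)·PV
  1        62.50        56.7151        56.7151         113.4301
  2        40.00        32.9380        65.8759         197.6278
  3     1,040.00       777.1208     2,331.3625       9,325.4501
  Σ                    866.7739     2,453.9535       9,636.5080
P = 866.7739.
Convexity = Σ t(t+1)·PV / [P·(1+y)²] = 9,636.5080 / (866.7739 × 1.214404) = 9.15484.

9.155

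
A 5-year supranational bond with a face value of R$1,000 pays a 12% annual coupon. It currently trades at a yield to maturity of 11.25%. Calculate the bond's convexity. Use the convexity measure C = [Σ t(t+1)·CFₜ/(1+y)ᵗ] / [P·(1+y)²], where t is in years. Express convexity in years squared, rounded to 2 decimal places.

18.19

With y = 0.1125:
  t   CF        PV=CF/(1+0.1125)^t    t·PV        t(t+1)·PV
  1       120.00       107.8652       107.8652         215.7303
  2       120.00        96.9575       193.9149         581.7447
  3       120.00        87.1528       261.4583       1,045.8332
  4       120.00        78.3396       313.3583       1,566.7913
  5     1,120.00       657.2308     3,286.1541      19,716.9248
  Σ                  1,027.5458     4,162.7508      23,127.0244
P = 1,027.5458.
Convexity = Σ t(t+1)·PV / [P·(1+y)²] = 23,127.0244 / (1,027.5458 × 1.237656) = 18.18522.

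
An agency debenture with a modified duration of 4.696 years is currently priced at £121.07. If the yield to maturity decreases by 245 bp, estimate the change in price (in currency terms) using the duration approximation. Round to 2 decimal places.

Duration approximation: ΔP/P ≈ -D_mod · Δy = -4.696 × (-0.0245) = +0.115052.
ΔP ≈ 121.07 × (+0.115052) = +13.92934564.

+£13.93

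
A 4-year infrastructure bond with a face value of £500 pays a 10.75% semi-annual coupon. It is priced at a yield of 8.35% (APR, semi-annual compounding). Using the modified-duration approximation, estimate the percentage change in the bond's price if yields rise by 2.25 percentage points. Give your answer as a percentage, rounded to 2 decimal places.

Periodic yield y = 0.04175. Modified duration first:
  t   CF        PV=CF/(1+0.04175)^t    t·PV
  1       26.875        25.7979        25.7979
  2       26.875        24.7640        49.5281
  3       26.875        23.7716        71.3147
  4       26.875        22.8189        91.2755
  5       26.875        21.9044       109.5219
  6       26.875        21.0265       126.1591
  7       26.875        20.1838       141.2869
  8      526.875       379.8390     3,038.7118
  Σ                    540.1061     3,653.5960
P = 540.1061; D_Mac = 6.76459 half-year periods = 3.38229 yrs; D_mod = 3.38229/(1+0.04175) = 3.24674 yrs.
ΔP/P ≈ -D_mod · Δy = -3.24674 × (+0.0225) = -0.073052 = -7.3052%.

-7.31%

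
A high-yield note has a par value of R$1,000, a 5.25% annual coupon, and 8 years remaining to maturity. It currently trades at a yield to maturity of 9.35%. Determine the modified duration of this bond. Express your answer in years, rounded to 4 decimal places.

Periodic yield y = 0.0935. First find Macaulay duration:
  t   CF        PV=CF/(1+0.0935)^t    t·PV
  1        52.50        48.0110        48.0110
  2        52.50        43.9058        87.8116
  3        52.50        40.1516       120.4548
  4        52.50        36.7184       146.8737
  5        52.50        33.5788       167.8941
  6        52.50        30.7076       184.2459
  7        52.50        28.0820       196.5739
  8     1,052.50       514.8394     4,118.7155
  Σ                    775.9947     5,070.5804
P = 775.9947; Macaulay duration = 5,070.5804 / 775.9947 = 6.53430 years.
Modified duration = D_Mac / (1 + y) = 6.53430 / 1.0935 = 5.97558 years.

5.9756 years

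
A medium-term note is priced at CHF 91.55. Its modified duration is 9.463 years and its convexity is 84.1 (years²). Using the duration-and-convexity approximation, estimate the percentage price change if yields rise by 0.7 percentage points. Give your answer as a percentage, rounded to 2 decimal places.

Duration effect: -D_mod·Δy = -9.463 × (+0.007) = -0.066241
Convexity effect: ½·C·(Δy)² = 0.5 × 84.1 × (0.007)² = +0.00206045
ΔP/P ≈ -0.066241 + 0.00206045 = -0.06418055
= -6.418055%.

-6.42%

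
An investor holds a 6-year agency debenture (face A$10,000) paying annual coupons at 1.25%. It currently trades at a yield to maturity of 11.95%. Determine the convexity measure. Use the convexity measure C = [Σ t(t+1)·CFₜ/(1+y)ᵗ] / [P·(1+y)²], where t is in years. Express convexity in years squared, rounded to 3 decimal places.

With y = 0.1195:
  t   CF        PV=CF/(1+0.1195)^t    t·PV        t(t+1)·PV
  1       125.00       111.6570       111.6570         223.3140
  2       125.00        99.7383       199.4765         598.4296
  3       125.00        89.0918       267.2754       1,069.1016
  4       125.00        79.5818       318.3271       1,591.6355
  5       125.00        71.0869       355.4345       2,132.6067
  6    10,125.00     5,143.4017    30,860.4102     216,022.8716
  Σ                  5,594.5574    32,112.5807     221,637.9589
P = 5,594.5574.
Convexity = Σ t(t+1)·PV / [P·(1+y)²] = 221,637.9589 / (5,594.5574 × 1.253280) = 31.61042.

31.610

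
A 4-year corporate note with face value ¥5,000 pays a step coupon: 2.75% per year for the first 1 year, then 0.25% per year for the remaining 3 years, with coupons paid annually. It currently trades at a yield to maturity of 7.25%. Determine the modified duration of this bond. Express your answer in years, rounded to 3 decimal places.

Periodic yield y = 0.0725. First find Macaulay duration:
  t   CF        PV=CF/(1+0.0725)^t    t·PV
  1       137.50       128.2051       128.2051
  2        12.50        10.8671        21.7343
  3        12.50        10.1325        30.3976
  4     5,012.50     3,788.4816    15,153.9264
  Σ                  3,937.6864    15,334.2634
P = 3,937.6864; Macaulay duration = 15,334.2634 / 3,937.6864 = 3.89423 years.
Modified duration = D_Mac / (1 + y) = 3.89423 / 1.0725 = 3.63099 years.

3.631 years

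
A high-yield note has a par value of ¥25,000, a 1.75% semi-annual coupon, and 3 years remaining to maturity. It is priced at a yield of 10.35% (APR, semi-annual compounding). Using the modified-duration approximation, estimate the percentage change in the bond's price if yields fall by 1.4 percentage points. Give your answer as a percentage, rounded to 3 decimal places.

Periodic yield y = 0.05175. Modified duration first:
  t   CF        PV=CF/(1+0.05175)^t    t·PV
  1       218.75       207.9867       207.9867
  2       218.75       197.7530       395.5059
  3       218.75       188.0228       564.0684
  4       218.75       178.7714       715.0855
  5       218.75       169.9752       849.8758
  6    25,218.75    18,631.5262   111,789.1574
  Σ                 19,574.0352   114,521.6797
P = 19,574.0352; D_Mac = 5.85069 half-year periods = 2.92535 yrs; D_mod = 2.92535/(1+0.05175) = 2.78141 yrs.
ΔP/P ≈ -D_mod · Δy = -2.78141 × (-0.014) = +0.038940 = +3.8940%.

+3.894%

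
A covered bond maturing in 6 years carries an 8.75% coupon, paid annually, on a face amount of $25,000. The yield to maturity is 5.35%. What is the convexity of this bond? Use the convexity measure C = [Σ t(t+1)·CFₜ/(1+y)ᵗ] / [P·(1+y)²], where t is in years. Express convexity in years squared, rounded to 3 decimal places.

With y = 0.0535:
  t   CF        PV=CF/(1+0.0535)^t    t·PV        t(t+1)·PV
  1     2,187.50     2,076.4120     2,076.4120       4,152.8239
  2     2,187.50     1,970.9653     3,941.9306      11,825.7919
  3     2,187.50     1,870.8736     5,612.6207      22,450.4830
  4     2,187.50     1,775.8648     7,103.4592      35,517.2962
  5     2,187.50     1,685.6809     8,428.4044      50,570.4265
  6    27,187.50    19,886.6685   119,320.0111     835,240.0776
  Σ                 29,266.4651   146,482.8381     959,756.8991
P = 29,266.4651.
Convexity = Σ t(t+1)·PV / [P·(1+y)²] = 959,756.8991 / (29,266.4651 × 1.109862) = 29.54758.

29.548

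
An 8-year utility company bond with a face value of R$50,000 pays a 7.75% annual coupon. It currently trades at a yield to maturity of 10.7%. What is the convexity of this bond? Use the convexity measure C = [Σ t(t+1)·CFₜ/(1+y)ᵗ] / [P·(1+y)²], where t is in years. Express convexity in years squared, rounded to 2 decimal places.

40.42

With y = 0.107:
  t   CF        PV=CF/(1+0.107)^t    t·PV        t(t+1)·PV
  1     3,875.00     3,500.4517     3,500.4517       7,000.9033
  2     3,875.00     3,162.1063     6,324.2126      18,972.6378
  3     3,875.00     2,856.4646     8,569.3938      34,277.5750
  4     3,875.00     2,580.3655    10,321.4619      51,607.3096
  5     3,875.00     2,330.9535    11,654.7673      69,928.6038
  6     3,875.00     2,105.6490    12,633.8941      88,437.2586
  7     3,875.00     1,902.1220    13,314.8538     106,518.8300
  8    53,875.00    23,889.4591   191,115.6726   1,720,041.0531
  Σ                 42,327.5715   257,434.7077   2,096,784.1714
P = 42,327.5715.
Convexity = Σ t(t+1)·PV / [P·(1+y)²] = 2,096,784.1714 / (42,327.5715 × 1.225449) = 40.42361.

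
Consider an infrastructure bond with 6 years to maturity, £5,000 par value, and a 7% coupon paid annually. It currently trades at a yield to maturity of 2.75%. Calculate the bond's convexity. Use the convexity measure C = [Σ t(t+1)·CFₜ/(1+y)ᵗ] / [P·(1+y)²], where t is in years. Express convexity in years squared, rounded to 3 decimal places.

With y = 0.0275:
  t   CF        PV=CF/(1+0.0275)^t    t·PV        t(t+1)·PV
  1       350.00       340.6326       340.6326         681.2652
  2       350.00       331.5159       663.0318       1,989.0955
  3       350.00       322.6432       967.9297       3,871.7187
  4       350.00       314.0080     1,256.0320       6,280.1601
  5       350.00       305.6039     1,528.0195       9,168.1170
  6     5,350.00     4,546.3493    27,278.0957     190,946.6701
  Σ                  6,160.7529    32,033.7414     212,937.0266
P = 6,160.7529.
Convexity = Σ t(t+1)·PV / [P·(1+y)²] = 212,937.0266 / (6,160.7529 × 1.055756) = 32.73812.

32.738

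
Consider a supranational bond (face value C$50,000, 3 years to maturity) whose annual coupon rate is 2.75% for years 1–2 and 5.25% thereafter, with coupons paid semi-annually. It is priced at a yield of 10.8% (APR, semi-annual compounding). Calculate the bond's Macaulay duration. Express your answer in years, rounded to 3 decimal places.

Periodic yield y = 0.054. Discount each cash flow and weight by its period:
  t   CF        PV=CF/(1+0.054)^t    t·PV
  1       687.50       652.2770       652.2770
  2       687.50       618.8587     1,237.7173
  3       687.50       587.1524     1,761.4573
  4       687.50       557.0706     2,228.2825
  5     1,312.50     1,009.0118     5,045.0591
  6    51,312.50    37,426.5253   224,559.1520
  Σ                 40,850.8959   235,483.9453
Price P = Σ PV = 40,850.8959.
Macaulay duration = Σ(t·PV) / P = 235,483.9453 / 40,850.8959 = 5.76447 half-year periods.
In years: 5.76447 / 2 = 2.88224 years.

2.882 years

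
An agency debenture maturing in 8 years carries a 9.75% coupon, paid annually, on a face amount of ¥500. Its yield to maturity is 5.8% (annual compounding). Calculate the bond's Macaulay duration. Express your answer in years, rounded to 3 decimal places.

6.143 years

Periodic yield y = 0.058. Discount each cash flow and weight by its year:
  t   CF        PV=CF/(1+0.058)^t    t·PV
  1        48.75        46.0775        46.0775
  2        48.75        43.5515        87.1030
  3        48.75        41.1640       123.4920
  4        48.75        38.9074       155.6295
  5        48.75        36.7745       183.8723
  6        48.75        34.7585       208.5508
  7        48.75        32.8530       229.9710
  8       548.75       349.5338     2,796.2705
  Σ                    623.6201     3,830.9666
Price P = Σ PV = 623.6201.
Macaulay duration = Σ(t·PV) / P = 3,830.9666 / 623.6201 = 6.14311 years.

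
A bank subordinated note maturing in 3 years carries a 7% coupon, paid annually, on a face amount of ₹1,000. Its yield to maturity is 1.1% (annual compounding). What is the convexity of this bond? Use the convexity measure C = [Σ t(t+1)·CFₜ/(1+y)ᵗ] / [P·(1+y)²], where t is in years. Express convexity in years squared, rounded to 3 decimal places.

With y = 0.011:
  t   CF        PV=CF/(1+0.011)^t    t·PV        t(t+1)·PV
  1        70.00        69.2384        69.2384         138.4768
  2        70.00        68.4850       136.9701         410.9103
  3     1,070.00     1,035.4528     3,106.3584      12,425.4337
  Σ                  1,173.1762     3,312.5669      12,974.8207
P = 1,173.1762.
Convexity = Σ t(t+1)·PV / [P·(1+y)²] = 12,974.8207 / (1,173.1762 × 1.022121) = 10.82021.

10.820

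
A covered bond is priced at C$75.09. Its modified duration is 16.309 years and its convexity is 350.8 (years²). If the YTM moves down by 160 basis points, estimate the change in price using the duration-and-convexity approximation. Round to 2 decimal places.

+C$22.97

Duration effect: -D_mod·Δy = -16.309 × (-0.016) = +0.260944
Convexity effect: ½·C·(Δy)² = 0.5 × 350.8 × (-0.016)² = +0.0449024
ΔP/P ≈ +0.260944 + 0.0449024 = +0.3058464
ΔP ≈ 75.09 × (+0.3058464) = +22.966006176.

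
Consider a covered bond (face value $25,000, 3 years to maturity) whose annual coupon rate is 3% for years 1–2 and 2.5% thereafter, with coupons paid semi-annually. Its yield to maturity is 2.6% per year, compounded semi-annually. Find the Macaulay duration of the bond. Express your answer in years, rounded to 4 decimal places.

2.8927 years

Periodic yield y = 0.013. Discount each cash flow and weight by its period:
  t   CF        PV=CF/(1+0.013)^t    t·PV
  1       375.00       370.1876       370.1876
  2       375.00       365.4369       730.8738
  3       375.00       360.7472     1,082.2415
  4       375.00       356.1176     1,424.4706
  5       312.50       292.9563     1,464.7813
  6    25,312.50    23,424.9336   140,549.6016
  Σ                 25,170.3791   145,622.1563
Price P = Σ PV = 25,170.3791.
Macaulay duration = Σ(t·PV) / P = 145,622.1563 / 25,170.3791 = 5.78546 half-year periods.
In years: 5.78546 / 2 = 2.89273 years.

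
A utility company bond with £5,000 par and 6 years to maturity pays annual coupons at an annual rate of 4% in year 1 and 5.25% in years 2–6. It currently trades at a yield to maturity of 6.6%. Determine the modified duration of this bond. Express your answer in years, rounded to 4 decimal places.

4.9965 years

Periodic yield y = 0.066. First find Macaulay duration:
  t   CF        PV=CF/(1+0.066)^t    t·PV
  1       200.00       187.6173       187.6173
  2       262.50       231.0016       462.0031
  3       262.50       216.6994       650.0982
  4       262.50       203.2827       813.1309
  5       262.50       190.6967       953.4837
  6     5,262.50     3,586.3187    21,517.9122
  Σ                  4,615.6164    24,584.2454
P = 4,615.6164; Macaulay duration = 24,584.2454 / 4,615.6164 = 5.32632 years.
Modified duration = D_Mac / (1 + y) = 5.32632 / 1.066 = 4.99655 years.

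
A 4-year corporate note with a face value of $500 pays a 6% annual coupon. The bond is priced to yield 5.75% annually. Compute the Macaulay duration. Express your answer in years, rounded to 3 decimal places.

3.675 years

Periodic yield y = 0.0575. Discount each cash flow and weight by its year:
  t   CF        PV=CF/(1+0.0575)^t    t·PV
  1        30.00        28.3688        28.3688
  2        30.00        26.8263        53.6526
  3        30.00        25.3676        76.1029
  4       530.00       423.7936     1,695.1743
  Σ                    504.3563     1,853.2986
Price P = Σ PV = 504.3563.
Macaulay duration = Σ(t·PV) / P = 1,853.2986 / 504.3563 = 3.67458 years.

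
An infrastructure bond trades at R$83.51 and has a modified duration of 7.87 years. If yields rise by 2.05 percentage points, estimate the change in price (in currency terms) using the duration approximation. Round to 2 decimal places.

-R$13.47

Duration approximation: ΔP/P ≈ -D_mod · Δy = -7.87 × (+0.0205) = -0.161335.
ΔP ≈ 83.51 × (-0.161335) = -13.47308585.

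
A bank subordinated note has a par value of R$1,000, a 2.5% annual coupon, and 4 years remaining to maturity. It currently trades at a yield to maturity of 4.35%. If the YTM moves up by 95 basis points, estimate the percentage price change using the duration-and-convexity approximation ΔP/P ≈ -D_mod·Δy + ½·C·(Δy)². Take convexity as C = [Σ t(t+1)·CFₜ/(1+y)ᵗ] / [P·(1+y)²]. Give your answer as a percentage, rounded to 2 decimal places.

-3.43%

With y = 0.0435:
  t   CF        PV=CF/(1+0.0435)^t    t·PV        t(t+1)·PV
  1        25.00        23.9578        23.9578          47.9157
  2        25.00        22.9591        45.9182         137.7547
  3        25.00        22.0020        66.0061         264.0243
  4     1,025.00       864.4782     3,457.9128      17,289.5642
  Σ                    933.3972     3,593.7950      17,739.2589
P = 933.3972; D_Mac = 3.85023 yrs; D_mod = 3.68973 yrs; C = 17.45356.
Duration effect: -3.68973 × (+0.0095) = -0.035052
Convexity effect: 0.5 × 17.45356 × (0.0095)² = +0.0007876
ΔP/P ≈ -0.035052 + 0.0007876 = -0.034265 = -3.4265%.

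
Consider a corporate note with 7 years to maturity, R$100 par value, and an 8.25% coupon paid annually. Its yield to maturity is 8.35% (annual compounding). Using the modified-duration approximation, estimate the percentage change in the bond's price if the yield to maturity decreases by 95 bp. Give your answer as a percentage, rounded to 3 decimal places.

+4.896%

Periodic yield y = 0.0835. Modified duration first:
  t   CF        PV=CF/(1+0.0835)^t    t·PV
  1         8.25         7.6142         7.6142
  2         8.25         7.0274        14.0548
  3         8.25         6.4859        19.4576
  4         8.25         5.9860        23.9441
  5         8.25         5.5247        27.6235
  6         8.25         5.0989        30.5937
  7       108.25        61.7484       432.2386
  Σ                     99.4855       555.5265
P = 99.4855; D_Mac = 5.58399 yrs; D_mod = 5.58399/(1+0.0835) = 5.15366 yrs.
ΔP/P ≈ -D_mod · Δy = -5.15366 × (-0.0095) = +0.048960 = +4.8960%.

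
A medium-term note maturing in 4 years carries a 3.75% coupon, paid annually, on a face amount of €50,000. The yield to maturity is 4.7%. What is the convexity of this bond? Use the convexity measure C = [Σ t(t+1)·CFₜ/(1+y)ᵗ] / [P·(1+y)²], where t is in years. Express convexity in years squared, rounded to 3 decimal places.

16.937

With y = 0.047:
  t   CF        PV=CF/(1+0.047)^t    t·PV        t(t+1)·PV
  1     1,875.00     1,790.8309     1,790.8309       3,581.6619
  2     1,875.00     1,710.4403     3,420.8805      10,262.6415
  3     1,875.00     1,633.6583     4,900.9749      19,603.8998
  4    51,875.00    43,168.9398   172,675.7593     863,378.7964
  Σ                 48,303.8693   182,788.4457     896,826.9996
P = 48,303.8693.
Convexity = Σ t(t+1)·PV / [P·(1+y)²] = 896,826.9996 / (48,303.8693 × 1.096209) = 16.93688.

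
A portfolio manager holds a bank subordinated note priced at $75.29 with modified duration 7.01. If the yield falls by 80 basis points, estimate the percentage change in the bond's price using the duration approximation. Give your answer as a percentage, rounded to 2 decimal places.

Duration approximation: ΔP/P ≈ -D_mod · Δy = -7.01 × (-0.008) = +0.056080.
As a percentage: +5.6080%.

+5.61%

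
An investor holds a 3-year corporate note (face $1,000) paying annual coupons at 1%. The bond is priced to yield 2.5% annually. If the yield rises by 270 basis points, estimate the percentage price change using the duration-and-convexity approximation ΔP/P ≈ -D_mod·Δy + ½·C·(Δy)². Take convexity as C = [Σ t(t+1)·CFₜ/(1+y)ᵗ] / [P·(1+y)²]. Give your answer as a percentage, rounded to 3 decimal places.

-7.412%

With y = 0.025:
  t   CF        PV=CF/(1+0.025)^t    t·PV        t(t+1)·PV
  1        10.00         9.7561         9.7561          19.5122
  2        10.00         9.5181        19.0363          57.1089
  3     1,010.00       937.8854     2,813.6562      11,254.6249
  Σ                    957.1596     2,842.4486      11,331.2459
P = 957.1596; D_Mac = 2.96967 yrs; D_mod = 2.89724 yrs; C = 11.26797.
Duration effect: -2.89724 × (+0.027) = -0.078225
Convexity effect: 0.5 × 11.26797 × (0.027)² = +0.0041072
ΔP/P ≈ -0.078225 + 0.0041072 = -0.074118 = -7.4118%.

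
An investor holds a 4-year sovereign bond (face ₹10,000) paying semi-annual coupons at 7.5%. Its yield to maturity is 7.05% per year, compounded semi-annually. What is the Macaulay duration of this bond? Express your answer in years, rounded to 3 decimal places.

3.533 years

Periodic yield y = 0.03525. Discount each cash flow and weight by its period:
  t   CF        PV=CF/(1+0.03525)^t    t·PV
  1       375.00       362.2313       362.2313
  2       375.00       349.8975       699.7949
  3       375.00       337.9835     1,013.9506
  4       375.00       326.4753     1,305.9011
  5       375.00       315.3589     1,576.7944
  6       375.00       304.6210     1,827.7260
  7       375.00       294.2487     2,059.7411
  8    10,375.00     7,863.6865    62,909.4921
  Σ                 10,154.5028    71,755.6316
Price P = Σ PV = 10,154.5028.
Macaulay duration = Σ(t·PV) / P = 71,755.6316 / 10,154.5028 = 7.06639 half-year periods.
In years: 7.06639 / 2 = 3.53319 years.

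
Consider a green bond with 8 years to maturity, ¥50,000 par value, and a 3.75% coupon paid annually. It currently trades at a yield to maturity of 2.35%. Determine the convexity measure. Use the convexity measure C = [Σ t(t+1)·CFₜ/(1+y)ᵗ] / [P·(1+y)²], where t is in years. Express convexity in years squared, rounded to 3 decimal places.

58.593

With y = 0.0235:
  t   CF        PV=CF/(1+0.0235)^t    t·PV        t(t+1)·PV
  1     1,875.00     1,831.9492     1,831.9492       3,663.8984
  2     1,875.00     1,789.8869     3,579.7737      10,739.3211
  3     1,875.00     1,748.7903     5,246.3708      20,985.4834
  4     1,875.00     1,708.6373     6,834.5492      34,172.7461
  5     1,875.00     1,669.4063     8,347.0313      50,082.1877
  6     1,875.00     1,631.0760     9,786.4558      68,505.1908
  7     1,875.00     1,593.6258    11,155.3804      89,243.0429
  8    51,875.00    43,077.9803   344,623.8427   3,101,614.5846
  Σ                 55,051.3520   391,405.3532   3,379,006.4550
P = 55,051.3520.
Convexity = Σ t(t+1)·PV / [P·(1+y)²] = 3,379,006.4550 / (55,051.3520 × 1.047552) = 58.59295.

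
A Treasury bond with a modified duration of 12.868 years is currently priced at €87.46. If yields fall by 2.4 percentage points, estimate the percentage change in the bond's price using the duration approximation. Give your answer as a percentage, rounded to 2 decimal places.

Duration approximation: ΔP/P ≈ -D_mod · Δy = -12.868 × (-0.024) = +0.308832.
As a percentage: +30.8832%.

+30.88%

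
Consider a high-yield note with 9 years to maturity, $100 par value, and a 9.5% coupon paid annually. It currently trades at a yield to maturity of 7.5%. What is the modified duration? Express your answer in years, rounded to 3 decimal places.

Periodic yield y = 0.075. First find Macaulay duration:
  t   CF        PV=CF/(1+0.075)^t    t·PV
  1         9.50         8.8372         8.8372
  2         9.50         8.2207        16.4413
  3         9.50         7.6471        22.9414
  4         9.50         7.1136        28.4544
  5         9.50         6.6173        33.0865
  6         9.50         6.1556        36.9338
  7         9.50         5.7262        40.0832
  8         9.50         5.3267        42.6134
  9       109.50        57.1134       514.0205
  Σ                    112.7578       743.4118
P = 112.7578; Macaulay duration = 743.4118 / 112.7578 = 6.59300 years.
Modified duration = D_Mac / (1 + y) = 6.59300 / 1.075 = 6.13302 years.

6.133 years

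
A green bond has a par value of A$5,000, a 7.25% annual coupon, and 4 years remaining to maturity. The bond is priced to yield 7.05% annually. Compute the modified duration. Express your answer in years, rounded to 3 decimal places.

Periodic yield y = 0.0705. First find Macaulay duration:
  t   CF        PV=CF/(1+0.0705)^t    t·PV
  1       362.50       338.6268       338.6268
  2       362.50       316.3258       632.6517
  3       362.50       295.4935       886.4806
  4     5,362.50     4,083.3877    16,333.5509
  Σ                  5,033.8339    18,191.3100
P = 5,033.8339; Macaulay duration = 18,191.3100 / 5,033.8339 = 3.61381 years.
Modified duration = D_Mac / (1 + y) = 3.61381 / 1.0705 = 3.37581 years.

3.376 years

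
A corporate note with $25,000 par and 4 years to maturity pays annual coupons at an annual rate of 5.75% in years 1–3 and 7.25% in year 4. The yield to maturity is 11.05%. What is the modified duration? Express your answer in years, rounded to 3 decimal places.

3.293 years

Periodic yield y = 0.1105. First find Macaulay duration:
  t   CF        PV=CF/(1+0.1105)^t    t·PV
  1     1,437.50     1,294.4620     1,294.4620
  2     1,437.50     1,165.6569     2,331.3137
  3     1,437.50     1,049.6685     3,149.0055
  4    26,812.50    17,630.4362    70,521.7449
  Σ                 21,140.2235    77,296.5261
P = 21,140.2235; Macaulay duration = 77,296.5261 / 21,140.2235 = 3.65637 years.
Modified duration = D_Mac / (1 + y) = 3.65637 / 1.1105 = 3.29255 years.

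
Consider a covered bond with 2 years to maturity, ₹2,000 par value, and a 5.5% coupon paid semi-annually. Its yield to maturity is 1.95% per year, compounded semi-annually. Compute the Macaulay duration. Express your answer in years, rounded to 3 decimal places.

Periodic yield y = 0.00975. Discount each cash flow and weight by its period:
  t   CF        PV=CF/(1+0.00975)^t    t·PV
  1        55.00        54.4689        54.4689
  2        55.00        53.9430       107.8860
  3        55.00        53.4221       160.2664
  4     2,055.00     1,976.7711     7,907.0843
  Σ                  2,138.6051     8,229.7056
Price P = Σ PV = 2,138.6051.
Macaulay duration = Σ(t·PV) / P = 8,229.7056 / 2,138.6051 = 3.84817 half-year periods.
In years: 3.84817 / 2 = 1.92408 years.

1.924 years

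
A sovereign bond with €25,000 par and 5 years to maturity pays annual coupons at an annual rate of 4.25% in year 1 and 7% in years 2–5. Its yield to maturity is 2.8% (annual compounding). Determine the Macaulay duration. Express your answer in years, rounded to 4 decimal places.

Periodic yield y = 0.028. Discount each cash flow and weight by its year:
  t   CF        PV=CF/(1+0.028)^t    t·PV
  1     1,062.50     1,033.5603     1,033.5603
  2     1,750.00     1,655.9675     3,311.9351
  3     1,750.00     1,610.8634     4,832.5901
  4     1,750.00     1,566.9877     6,267.9508
  5    26,750.00    23,300.1230   116,500.6148
  Σ                 29,167.5019   131,946.6512
Price P = Σ PV = 29,167.5019.
Macaulay duration = Σ(t·PV) / P = 131,946.6512 / 29,167.5019 = 4.52376 years.

4.5238 years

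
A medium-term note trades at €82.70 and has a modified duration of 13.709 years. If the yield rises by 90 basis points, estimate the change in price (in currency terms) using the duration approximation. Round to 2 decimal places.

Duration approximation: ΔP/P ≈ -D_mod · Δy = -13.709 × (+0.009) = -0.123381.
ΔP ≈ 82.70 × (-0.123381) = -10.2036087.

-€10.20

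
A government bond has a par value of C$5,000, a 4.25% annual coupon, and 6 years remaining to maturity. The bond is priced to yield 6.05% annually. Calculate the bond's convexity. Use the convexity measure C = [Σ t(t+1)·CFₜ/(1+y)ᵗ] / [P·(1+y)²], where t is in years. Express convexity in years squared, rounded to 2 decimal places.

With y = 0.0605:
  t   CF        PV=CF/(1+0.0605)^t    t·PV        t(t+1)·PV
  1       212.50       200.3772       200.3772         400.7544
  2       212.50       188.9460       377.8919       1,133.6757
  3       212.50       178.1669       534.5006       2,138.0023
  4       212.50       168.0027       672.0108       3,360.0539
  5       212.50       158.4184       792.0919       4,752.5514
  6     5,212.50     3,664.2241    21,985.3448     153,897.4136
  Σ                  4,558.1352    24,562.2171     165,682.4513
P = 4,558.1352.
Convexity = Σ t(t+1)·PV / [P·(1+y)²] = 165,682.4513 / (4,558.1352 × 1.124660) = 32.31975.

32.32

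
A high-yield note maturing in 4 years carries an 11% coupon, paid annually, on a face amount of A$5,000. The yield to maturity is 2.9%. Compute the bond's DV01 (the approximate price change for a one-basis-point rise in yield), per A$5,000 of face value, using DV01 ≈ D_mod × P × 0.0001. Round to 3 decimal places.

A$2.224

Periodic yield y = 0.029.
  t   CF        PV=CF/(1+0.029)^t    t·PV
  1       550.00       534.4995       534.4995
  2       550.00       519.4359     1,038.8717
  3       550.00       504.7968     1,514.3903
  4     5,550.00     4,950.2996    19,801.1984
  Σ                  6,509.0318    22,888.9600
P = 6,509.0318; D_Mac = 3.51649 yrs; D_mod = 3.41739 yrs.
DV01 ≈ 3.41739 × 6,509.0318 × 0.0001 = 2.224389.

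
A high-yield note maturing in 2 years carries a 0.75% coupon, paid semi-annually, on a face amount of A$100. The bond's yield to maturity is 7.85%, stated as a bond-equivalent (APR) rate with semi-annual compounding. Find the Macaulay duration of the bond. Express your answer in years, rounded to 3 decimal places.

1.988 years

Periodic yield y = 0.03925. Discount each cash flow and weight by its period:
  t   CF        PV=CF/(1+0.03925)^t    t·PV
  1        0.375         0.3608         0.3608
  2        0.375         0.3472         0.6944
  3        0.375         0.3341         1.0023
  4      100.375        86.0489       344.1957
  Σ                     87.0911       346.2532
Price P = Σ PV = 87.0911.
Macaulay duration = Σ(t·PV) / P = 346.2532 / 87.0911 = 3.97576 half-year periods.
In years: 3.97576 / 2 = 1.98788 years.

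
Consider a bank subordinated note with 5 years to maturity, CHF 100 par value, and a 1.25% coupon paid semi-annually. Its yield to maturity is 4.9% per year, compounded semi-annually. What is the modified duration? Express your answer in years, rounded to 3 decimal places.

4.731 years

Periodic yield y = 0.0245. First find Macaulay duration:
  t   CF        PV=CF/(1+0.0245)^t    t·PV
  1        0.625         0.6101         0.6101
  2        0.625         0.5955         1.1909
  3        0.625         0.5812         1.7437
  4        0.625         0.5673         2.2693
  5        0.625         0.5538         2.7688
  6        0.625         0.5405         3.2431
  7        0.625         0.5276         3.6931
  8        0.625         0.5150         4.1198
  9        0.625         0.5027         4.5239
  10     100.625        78.9926       789.9257
  Σ                     83.9861       814.0884
P = 83.9861; Macaulay duration = 814.0884 / 83.9861 = 9.69313 half-year periods = 4.84656 years.
Modified duration = D_Mac / (1 + y) = 4.84656 / 1.0245 = 4.73066 years.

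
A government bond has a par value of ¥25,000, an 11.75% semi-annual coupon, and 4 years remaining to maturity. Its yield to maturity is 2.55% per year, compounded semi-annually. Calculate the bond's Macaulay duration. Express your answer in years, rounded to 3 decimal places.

3.412 years

Periodic yield y = 0.01275. Discount each cash flow and weight by its period:
  t   CF        PV=CF/(1+0.01275)^t    t·PV
  1     1,468.75     1,450.2592     1,450.2592
  2     1,468.75     1,432.0012     2,864.0024
  3     1,468.75     1,413.9730     4,241.9191
  4     1,468.75     1,396.1718     5,584.6873
  5     1,468.75     1,378.5948     6,892.9738
  6     1,468.75     1,361.2390     8,167.4337
  7     1,468.75     1,344.1017     9,408.7116
  8    26,468.75    23,917.4799   191,339.8390
  Σ                 33,693.8205   229,949.8260
Price P = Σ PV = 33,693.8205.
Macaulay duration = Σ(t·PV) / P = 229,949.8260 / 33,693.8205 = 6.82469 half-year periods.
In years: 6.82469 / 2 = 3.41234 years.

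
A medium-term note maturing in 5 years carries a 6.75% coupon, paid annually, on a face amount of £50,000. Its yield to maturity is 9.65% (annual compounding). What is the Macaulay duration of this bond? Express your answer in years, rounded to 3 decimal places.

Periodic yield y = 0.0965. Discount each cash flow and weight by its year:
  t   CF        PV=CF/(1+0.0965)^t    t·PV
  1     3,375.00     3,077.9754     3,077.9754
  2     3,375.00     2,807.0911     5,614.1822
  3     3,375.00     2,560.0466     7,680.1398
  4     3,375.00     2,334.7438     9,338.9752
  5    53,375.00    33,674.0000   168,370.0002
  Σ                 44,453.8569   194,081.2727
Price P = Σ PV = 44,453.8569.
Macaulay duration = Σ(t·PV) / P = 194,081.2727 / 44,453.8569 = 4.36590 years.

4.366 years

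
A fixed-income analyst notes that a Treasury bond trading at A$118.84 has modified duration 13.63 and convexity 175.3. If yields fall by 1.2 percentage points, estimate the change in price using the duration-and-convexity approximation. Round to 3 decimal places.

Duration effect: -D_mod·Δy = -13.63 × (-0.012) = +0.163560
Convexity effect: ½·C·(Δy)² = 0.5 × 175.3 × (-0.012)² = +0.0126216
ΔP/P ≈ +0.163560 + 0.0126216 = +0.1761816
ΔP ≈ 118.84 × (+0.1761816) = +20.937421344.

+A$20.937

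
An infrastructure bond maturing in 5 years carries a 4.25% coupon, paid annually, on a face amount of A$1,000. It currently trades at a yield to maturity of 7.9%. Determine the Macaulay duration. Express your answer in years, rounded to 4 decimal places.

4.5713 years

Periodic yield y = 0.079. Discount each cash flow and weight by its year:
  t   CF        PV=CF/(1+0.079)^t    t·PV
  1        42.50        39.3883        39.3883
  2        42.50        36.5045        73.0089
  3        42.50        33.8318       101.4953
  4        42.50        31.3547       125.4189
  5     1,042.50       712.8019     3,564.0094
  Σ                    853.8812     3,903.3209
Price P = Σ PV = 853.8812.
Macaulay duration = Σ(t·PV) / P = 3,903.3209 / 853.8812 = 4.57127 years.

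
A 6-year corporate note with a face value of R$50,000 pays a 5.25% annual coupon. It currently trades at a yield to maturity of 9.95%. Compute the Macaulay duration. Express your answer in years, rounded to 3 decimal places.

5.201 years

Periodic yield y = 0.0995. Discount each cash flow and weight by its year:
  t   CF        PV=CF/(1+0.0995)^t    t·PV
  1     2,625.00     2,387.4488     2,387.4488
  2     2,625.00     2,171.3950     4,342.7901
  3     2,625.00     1,974.8932     5,924.6795
  4     2,625.00     1,796.1739     7,184.6955
  5     2,625.00     1,633.6279     8,168.1394
  6    52,625.00    29,786.5845   178,719.5067
  Σ                 39,750.1232   206,727.2600
Price P = Σ PV = 39,750.1232.
Macaulay duration = Σ(t·PV) / P = 206,727.2600 / 39,750.1232 = 5.20067 years.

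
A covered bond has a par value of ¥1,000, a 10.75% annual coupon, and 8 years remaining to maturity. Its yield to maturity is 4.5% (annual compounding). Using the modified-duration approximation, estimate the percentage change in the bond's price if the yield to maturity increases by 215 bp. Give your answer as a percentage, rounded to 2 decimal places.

Periodic yield y = 0.045. Modified duration first:
  t   CF        PV=CF/(1+0.045)^t    t·PV
  1       107.50       102.8708       102.8708
  2       107.50        98.4410       196.8819
  3       107.50        94.2019       282.6057
  4       107.50        90.1453       360.5814
  5       107.50        86.2635       431.3174
  6       107.50        82.5488       495.2928
  7       107.50        78.9941       552.9584
  8     1,107.50       778.7775     6,230.2202
  Σ                  1,412.2429     8,652.7286
P = 1,412.2429; D_Mac = 6.12694 yrs; D_mod = 6.12694/(1+0.045) = 5.86310 yrs.
ΔP/P ≈ -D_mod · Δy = -5.86310 × (+0.0215) = -0.126057 = -12.6057%.

-12.61%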